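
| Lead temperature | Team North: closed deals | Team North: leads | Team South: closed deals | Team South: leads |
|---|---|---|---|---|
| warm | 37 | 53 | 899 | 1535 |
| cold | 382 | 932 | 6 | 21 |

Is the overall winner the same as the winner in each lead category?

No

Warm: Team North 37/53 = 69.8%, Team South 899/1535 = 58.6% → Team North
Cold: Team North 382/932 = 41.0%, Team South 6/21 = 28.6% → Team North
Overall: Team North 419/985 = 42.5%, Team South 905/1556 = 58.2% → Team South
Team North wins each lead group but Team South wins overall — the comparison reverses. Team North's leads skew toward cold, which has a lower base rate.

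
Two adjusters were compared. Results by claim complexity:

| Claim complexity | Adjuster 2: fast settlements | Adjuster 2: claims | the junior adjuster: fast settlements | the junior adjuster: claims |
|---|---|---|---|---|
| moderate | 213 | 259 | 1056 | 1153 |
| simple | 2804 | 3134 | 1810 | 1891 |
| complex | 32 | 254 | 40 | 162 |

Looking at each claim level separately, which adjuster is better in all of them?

the junior adjuster

Moderate: Adjuster 2 213/259 = 82.2%, the junior adjuster 1056/1153 = 91.6% → the junior adjuster
Simple: Adjuster 2 2804/3134 = 89.5%, the junior adjuster 1810/1891 = 95.7% → the junior adjuster
Complex: Adjuster 2 32/254 = 12.6%, the junior adjuster 40/162 = 24.7% → the junior adjuster
The junior adjuster has the higher rate in all 3 groups.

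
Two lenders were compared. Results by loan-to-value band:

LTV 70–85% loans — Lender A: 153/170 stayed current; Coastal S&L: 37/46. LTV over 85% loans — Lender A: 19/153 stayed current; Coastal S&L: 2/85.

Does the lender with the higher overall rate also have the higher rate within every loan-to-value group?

LTV 70–85%: Lender A 153/170 = 90.0%, Coastal S&L 37/46 = 80.4% → Lender A
LTV over 85%: Lender A 19/153 = 12.4%, Coastal S&L 2/85 = 2.4% → Lender A
Overall: Lender A 172/323 = 53.3%, Coastal S&L 39/131 = 29.8% → Lender A
Lender A wins overall and in every loan-to-value group — no reversal.

Yes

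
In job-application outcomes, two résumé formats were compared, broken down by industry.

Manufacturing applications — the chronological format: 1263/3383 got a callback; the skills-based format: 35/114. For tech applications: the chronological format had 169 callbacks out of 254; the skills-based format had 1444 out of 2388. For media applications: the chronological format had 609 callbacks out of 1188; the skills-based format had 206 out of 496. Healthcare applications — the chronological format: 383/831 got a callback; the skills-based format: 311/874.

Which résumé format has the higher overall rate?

the skills-based format

Manufacturing: the chronological format 1263/3383 = 37.3%, the skills-based format 35/114 = 30.7% → the chronological format
Tech: the chronological format 169/254 = 66.5%, the skills-based format 1444/2388 = 60.5% → the chronological format
Media: the chronological format 609/1188 = 51.3%, the skills-based format 206/496 = 41.5% → the chronological format
Healthcare: the chronological format 383/831 = 46.1%, the skills-based format 311/874 = 35.6% → the chronological format
Overall: the chronological format 2424/5656 = 42.9%, the skills-based format 1996/3872 = 51.5% → the skills-based format
(The chronological format wins every industry group but the skills-based format wins overall — the chronological format's applications skew toward the low-rate manufacturing group.)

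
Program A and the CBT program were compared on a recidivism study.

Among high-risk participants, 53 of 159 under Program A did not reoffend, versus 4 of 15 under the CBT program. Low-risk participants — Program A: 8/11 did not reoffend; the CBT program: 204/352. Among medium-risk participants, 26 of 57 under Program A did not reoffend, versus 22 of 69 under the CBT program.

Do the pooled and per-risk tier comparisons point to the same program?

High-risk: Program A 53/159 = 33.3%, the CBT program 4/15 = 26.7% → Program A
Low-risk: Program A 8/11 = 72.7%, the CBT program 204/352 = 58.0% → Program A
Medium-risk: Program A 26/57 = 45.6%, the CBT program 22/69 = 31.9% → Program A
Overall: Program A 87/227 = 38.3%, the CBT program 230/436 = 52.8% → the CBT program
Program A wins each risk group but the CBT program wins overall — the comparison reverses. Program A's participants skew toward high-risk, which has a lower base rate.

No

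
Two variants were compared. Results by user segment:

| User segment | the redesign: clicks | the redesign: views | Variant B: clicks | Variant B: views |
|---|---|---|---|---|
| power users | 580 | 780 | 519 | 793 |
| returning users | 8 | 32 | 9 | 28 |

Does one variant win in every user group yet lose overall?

Power users: the redesign 580/780 = 74.4%, Variant B 519/793 = 65.4% → the redesign
Returning users: the redesign 8/32 = 25.0%, Variant B 9/28 = 32.1% → Variant B
Overall: the redesign 588/812 = 72.4%, Variant B 528/821 = 64.3% → the redesign
Neither sweeps: the redesign wins 1 of 2 groups, Variant B wins 1. The redesign wins overall but not every group — no Simpson reversal.

No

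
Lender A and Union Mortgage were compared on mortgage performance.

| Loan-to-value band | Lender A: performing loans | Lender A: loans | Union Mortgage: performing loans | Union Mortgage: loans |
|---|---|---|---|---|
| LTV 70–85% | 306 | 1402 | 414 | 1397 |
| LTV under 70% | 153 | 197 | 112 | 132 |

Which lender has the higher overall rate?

Union Mortgage

LTV 70–85%: Lender A 306/1402 = 21.8%, Union Mortgage 414/1397 = 29.6% → Union Mortgage
LTV under 70%: Lender A 153/197 = 77.7%, Union Mortgage 112/132 = 84.8% → Union Mortgage
Overall: Lender A 459/1599 = 28.7%, Union Mortgage 526/1529 = 34.4% → Union Mortgage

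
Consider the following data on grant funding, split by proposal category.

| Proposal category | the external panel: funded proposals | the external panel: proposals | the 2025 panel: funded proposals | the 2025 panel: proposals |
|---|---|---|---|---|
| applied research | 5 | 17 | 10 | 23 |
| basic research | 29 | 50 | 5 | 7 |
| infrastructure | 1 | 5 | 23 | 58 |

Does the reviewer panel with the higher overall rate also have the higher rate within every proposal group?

Applied research: the external panel 5/17 = 29.4%, the 2025 panel 10/23 = 43.5% → the 2025 panel
Basic research: the external panel 29/50 = 58.0%, the 2025 panel 5/7 = 71.4% → the 2025 panel
Infrastructure: the external panel 1/5 = 20.0%, the 2025 panel 23/58 = 39.7% → the 2025 panel
Overall: the external panel 35/72 = 48.6%, the 2025 panel 38/88 = 43.2% → the external panel
The 2025 panel wins each proposal group but the external panel wins overall — the comparison reverses. The 2025 panel's proposals skew toward infrastructure, which has a lower base rate.

No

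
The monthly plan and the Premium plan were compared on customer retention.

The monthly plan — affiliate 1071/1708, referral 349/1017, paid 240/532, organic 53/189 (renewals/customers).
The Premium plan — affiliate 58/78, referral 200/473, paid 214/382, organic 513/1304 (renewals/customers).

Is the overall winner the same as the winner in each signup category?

No

Affiliate: the monthly plan 1071/1708 = 62.7%, the Premium plan 58/78 = 74.4% → the Premium plan
Referral: the monthly plan 349/1017 = 34.3%, the Premium plan 200/473 = 42.3% → the Premium plan
Paid: the monthly plan 240/532 = 45.1%, the Premium plan 214/382 = 56.0% → the Premium plan
Organic: the monthly plan 53/189 = 28.0%, the Premium plan 513/1304 = 39.3% → the Premium plan
Overall: the monthly plan 1713/3446 = 49.7%, the Premium plan 985/2237 = 44.0% → the monthly plan
The Premium plan wins each signup group but the monthly plan wins overall — the comparison reverses. The Premium plan's customers skew toward organic, which has a lower base rate.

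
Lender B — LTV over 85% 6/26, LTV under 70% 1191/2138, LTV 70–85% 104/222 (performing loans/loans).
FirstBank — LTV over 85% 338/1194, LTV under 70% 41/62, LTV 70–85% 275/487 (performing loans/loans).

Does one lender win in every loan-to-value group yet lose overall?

Yes

LTV over 85%: Lender B 6/26 = 23.1%, FirstBank 338/1194 = 28.3% → FirstBank
LTV under 70%: Lender B 1191/2138 = 55.7%, FirstBank 41/62 = 66.1% → FirstBank
LTV 70–85%: Lender B 104/222 = 46.8%, FirstBank 275/487 = 56.5% → FirstBank
Overall: Lender B 1301/2386 = 54.5%, FirstBank 654/1743 = 37.5% → Lender B
FirstBank wins each loan-to-value group but Lender B wins overall — the comparison reverses. FirstBank's loans skew toward LTV over 85%, which has a lower base rate.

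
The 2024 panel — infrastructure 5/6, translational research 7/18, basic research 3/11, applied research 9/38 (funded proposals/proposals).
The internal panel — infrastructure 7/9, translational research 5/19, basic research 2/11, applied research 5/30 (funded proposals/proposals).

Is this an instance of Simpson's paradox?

Infrastructure: the 2024 panel 5/6 = 83.3%, the internal panel 7/9 = 77.8% → the 2024 panel
Translational research: the 2024 panel 7/18 = 38.9%, the internal panel 5/19 = 26.3% → the 2024 panel
Basic research: the 2024 panel 3/11 = 27.3%, the internal panel 2/11 = 18.2% → the 2024 panel
Applied research: the 2024 panel 9/38 = 23.7%, the internal panel 5/30 = 16.7% → the 2024 panel
Overall: the 2024 panel 24/73 = 32.9%, the internal panel 19/69 = 27.5% → the 2024 panel
The 2024 panel wins overall and in every proposal group — no reversal.

No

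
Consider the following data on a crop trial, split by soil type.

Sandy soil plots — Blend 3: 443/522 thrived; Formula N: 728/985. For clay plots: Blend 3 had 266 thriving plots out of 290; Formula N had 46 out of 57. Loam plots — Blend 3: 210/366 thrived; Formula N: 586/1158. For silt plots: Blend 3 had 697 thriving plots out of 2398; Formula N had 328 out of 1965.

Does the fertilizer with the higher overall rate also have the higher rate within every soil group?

Yes

Sandy soil: Blend 3 443/522 = 84.9%, Formula N 728/985 = 73.9% → Blend 3
Clay: Blend 3 266/290 = 91.7%, Formula N 46/57 = 80.7% → Blend 3
Loam: Blend 3 210/366 = 57.4%, Formula N 586/1158 = 50.6% → Blend 3
Silt: Blend 3 697/2398 = 29.1%, Formula N 328/1965 = 16.7% → Blend 3
Overall: Blend 3 1616/3576 = 45.2%, Formula N 1688/4165 = 40.5% → Blend 3
Blend 3 wins overall and in every soil group — no reversal.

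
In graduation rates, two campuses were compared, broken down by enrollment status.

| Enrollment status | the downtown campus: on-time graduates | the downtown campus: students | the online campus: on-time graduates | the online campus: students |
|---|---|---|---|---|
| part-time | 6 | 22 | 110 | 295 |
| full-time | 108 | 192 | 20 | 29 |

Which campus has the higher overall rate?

the downtown campus

Part-time: the downtown campus 6/22 = 27.3%, the online campus 110/295 = 37.3% → the online campus
Full-time: the downtown campus 108/192 = 56.2%, the online campus 20/29 = 69.0% → the online campus
Overall: the downtown campus 114/214 = 53.3%, the online campus 130/324 = 40.1% → the downtown campus
(The online campus wins every enrollment group but the downtown campus wins overall — the online campus's students skew toward the low-rate part-time group.)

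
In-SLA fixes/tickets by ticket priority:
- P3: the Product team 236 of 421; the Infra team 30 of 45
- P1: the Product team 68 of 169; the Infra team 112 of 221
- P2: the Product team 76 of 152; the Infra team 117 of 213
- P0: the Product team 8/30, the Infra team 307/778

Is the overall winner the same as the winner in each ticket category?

P3: the Product team 236/421 = 56.1%, the Infra team 30/45 = 66.7% → the Infra team
P1: the Product team 68/169 = 40.2%, the Infra team 112/221 = 50.7% → the Infra team
P2: the Product team 76/152 = 50.0%, the Infra team 117/213 = 54.9% → the Infra team
P0: the Product team 8/30 = 26.7%, the Infra team 307/778 = 39.5% → the Infra team
Overall: the Product team 388/772 = 50.3%, the Infra team 566/1257 = 45.0% → the Product team
The Infra team wins each ticket group but the Product team wins overall — the comparison reverses. The Infra team's tickets skew toward P0, which has a lower base rate.

No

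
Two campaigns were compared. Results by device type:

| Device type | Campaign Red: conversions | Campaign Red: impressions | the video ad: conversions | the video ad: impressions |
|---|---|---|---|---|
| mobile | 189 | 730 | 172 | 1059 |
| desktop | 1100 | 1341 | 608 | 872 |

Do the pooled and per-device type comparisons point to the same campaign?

Mobile: Campaign Red 189/730 = 25.9%, the video ad 172/1059 = 16.2% → Campaign Red
Desktop: Campaign Red 1100/1341 = 82.0%, the video ad 608/872 = 69.7% → Campaign Red
Overall: Campaign Red 1289/2071 = 62.2%, the video ad 780/1931 = 40.4% → Campaign Red
Campaign Red wins overall and in every device group — no reversal.

Yes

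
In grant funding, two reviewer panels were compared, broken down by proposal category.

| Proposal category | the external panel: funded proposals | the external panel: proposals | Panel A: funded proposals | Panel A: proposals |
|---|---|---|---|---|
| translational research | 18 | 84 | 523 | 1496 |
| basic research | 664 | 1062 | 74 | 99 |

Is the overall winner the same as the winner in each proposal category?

Translational research: the external panel 18/84 = 21.4%, Panel A 523/1496 = 35.0% → Panel A
Basic research: the external panel 664/1062 = 62.5%, Panel A 74/99 = 74.7% → Panel A
Overall: the external panel 682/1146 = 59.5%, Panel A 597/1595 = 37.4% → the external panel
Panel A wins each proposal group but the external panel wins overall — the comparison reverses. Panel A's proposals skew toward translational research, which has a lower base rate.

No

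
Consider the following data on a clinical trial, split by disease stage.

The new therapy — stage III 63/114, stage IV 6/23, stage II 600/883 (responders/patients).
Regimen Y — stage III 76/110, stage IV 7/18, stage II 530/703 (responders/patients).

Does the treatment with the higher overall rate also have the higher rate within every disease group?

Yes

Stage III: the new therapy 63/114 = 55.3%, Regimen Y 76/110 = 69.1% → Regimen Y
Stage IV: the new therapy 6/23 = 26.1%, Regimen Y 7/18 = 38.9% → Regimen Y
Stage II: the new therapy 600/883 = 68.0%, Regimen Y 530/703 = 75.4% → Regimen Y
Overall: the new therapy 669/1020 = 65.6%, Regimen Y 613/831 = 73.8% → Regimen Y
Regimen Y wins overall and in every disease group — no reversal.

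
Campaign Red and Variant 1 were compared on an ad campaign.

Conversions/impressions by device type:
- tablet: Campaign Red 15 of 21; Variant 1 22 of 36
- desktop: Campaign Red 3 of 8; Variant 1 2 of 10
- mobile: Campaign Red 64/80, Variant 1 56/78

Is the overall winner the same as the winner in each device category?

Yes

Tablet: Campaign Red 15/21 = 71.4%, Variant 1 22/36 = 61.1% → Campaign Red
Desktop: Campaign Red 3/8 = 37.5%, Variant 1 2/10 = 20.0% → Campaign Red
Mobile: Campaign Red 64/80 = 80.0%, Variant 1 56/78 = 71.8% → Campaign Red
Overall: Campaign Red 82/109 = 75.2%, Variant 1 80/124 = 64.5% → Campaign Red
Campaign Red wins overall and in every device group — no reversal.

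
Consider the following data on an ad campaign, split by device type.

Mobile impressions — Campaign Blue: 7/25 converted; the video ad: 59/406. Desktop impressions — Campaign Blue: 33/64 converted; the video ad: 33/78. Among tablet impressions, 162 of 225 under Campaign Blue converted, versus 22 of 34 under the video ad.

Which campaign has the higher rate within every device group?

Campaign Blue

Mobile: Campaign Blue 7/25 = 28.0%, the video ad 59/406 = 14.5% → Campaign Blue
Desktop: Campaign Blue 33/64 = 51.6%, the video ad 33/78 = 42.3% → Campaign Blue
Tablet: Campaign Blue 162/225 = 72.0%, the video ad 22/34 = 64.7% → Campaign Blue
Campaign Blue has the higher rate in all 3 groups.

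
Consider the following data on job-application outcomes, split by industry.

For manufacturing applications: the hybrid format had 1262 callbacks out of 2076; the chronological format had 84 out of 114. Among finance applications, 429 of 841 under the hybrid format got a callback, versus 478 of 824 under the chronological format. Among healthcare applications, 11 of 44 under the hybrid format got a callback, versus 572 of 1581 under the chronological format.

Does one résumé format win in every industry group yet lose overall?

Manufacturing: the hybrid format 1262/2076 = 60.8%, the chronological format 84/114 = 73.7% → the chronological format
Finance: the hybrid format 429/841 = 51.0%, the chronological format 478/824 = 58.0% → the chronological format
Healthcare: the hybrid format 11/44 = 25.0%, the chronological format 572/1581 = 36.2% → the chronological format
Overall: the hybrid format 1702/2961 = 57.5%, the chronological format 1134/2519 = 45.0% → the hybrid format
The chronological format wins each industry group but the hybrid format wins overall — the comparison reverses. The chronological format's applications skew toward healthcare, which has a lower base rate.

Yes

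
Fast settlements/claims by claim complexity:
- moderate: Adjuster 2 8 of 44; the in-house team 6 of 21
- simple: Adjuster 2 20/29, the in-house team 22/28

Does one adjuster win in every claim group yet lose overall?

No

Moderate: Adjuster 2 8/44 = 18.2%, the in-house team 6/21 = 28.6% → the in-house team
Simple: Adjuster 2 20/29 = 69.0%, the in-house team 22/28 = 78.6% → the in-house team
Overall: Adjuster 2 28/73 = 38.4%, the in-house team 28/49 = 57.1% → the in-house team
The in-house team wins overall and in every claim group — no reversal.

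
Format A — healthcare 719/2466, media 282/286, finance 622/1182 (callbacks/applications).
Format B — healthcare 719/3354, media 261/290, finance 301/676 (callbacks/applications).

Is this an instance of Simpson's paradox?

No

Healthcare: Format A 719/2466 = 29.2%, Format B 719/3354 = 21.4% → Format A
Media: Format A 282/286 = 98.6%, Format B 261/290 = 90.0% → Format A
Finance: Format A 622/1182 = 52.6%, Format B 301/676 = 44.5% → Format A
Overall: Format A 1623/3934 = 41.3%, Format B 1281/4320 = 29.7% → Format A
Format A wins overall and in every industry group — no reversal.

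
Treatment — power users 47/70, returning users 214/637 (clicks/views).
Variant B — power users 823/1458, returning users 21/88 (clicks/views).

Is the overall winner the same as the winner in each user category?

No

Power users: Treatment 47/70 = 67.1%, Variant B 823/1458 = 56.4% → Treatment
Returning users: Treatment 214/637 = 33.6%, Variant B 21/88 = 23.9% → Treatment
Overall: Treatment 261/707 = 36.9%, Variant B 844/1546 = 54.6% → Variant B
Treatment wins each user group but Variant B wins overall — the comparison reverses. Treatment's views skew toward returning users, which has a lower base rate.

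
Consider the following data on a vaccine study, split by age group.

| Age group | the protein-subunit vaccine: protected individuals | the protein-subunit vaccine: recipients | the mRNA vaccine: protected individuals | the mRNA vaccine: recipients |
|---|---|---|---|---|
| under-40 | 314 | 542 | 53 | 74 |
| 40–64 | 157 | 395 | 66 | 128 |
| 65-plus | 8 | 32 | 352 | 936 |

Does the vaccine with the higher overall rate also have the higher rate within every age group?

Under-40: the protein-subunit vaccine 314/542 = 57.9%, the mRNA vaccine 53/74 = 71.6% → the mRNA vaccine
40–64: the protein-subunit vaccine 157/395 = 39.7%, the mRNA vaccine 66/128 = 51.6% → the mRNA vaccine
65-plus: the protein-subunit vaccine 8/32 = 25.0%, the mRNA vaccine 352/936 = 37.6% → the mRNA vaccine
Overall: the protein-subunit vaccine 479/969 = 49.4%, the mRNA vaccine 471/1138 = 41.4% → the protein-subunit vaccine
The mRNA vaccine wins each age group but the protein-subunit vaccine wins overall — the comparison reverses. The mRNA vaccine's recipients skew toward 65-plus, which has a lower base rate.

No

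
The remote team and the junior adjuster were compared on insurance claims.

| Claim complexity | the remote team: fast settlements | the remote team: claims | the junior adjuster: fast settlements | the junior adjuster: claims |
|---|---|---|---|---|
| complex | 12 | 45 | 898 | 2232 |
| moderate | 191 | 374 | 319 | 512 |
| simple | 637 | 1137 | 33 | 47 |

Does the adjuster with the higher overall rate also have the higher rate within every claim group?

No

Complex: the remote team 12/45 = 26.7%, the junior adjuster 898/2232 = 40.2% → the junior adjuster
Moderate: the remote team 191/374 = 51.1%, the junior adjuster 319/512 = 62.3% → the junior adjuster
Simple: the remote team 637/1137 = 56.0%, the junior adjuster 33/47 = 70.2% → the junior adjuster
Overall: the remote team 840/1556 = 54.0%, the junior adjuster 1250/2791 = 44.8% → the remote team
The junior adjuster wins each claim group but the remote team wins overall — the comparison reverses. The junior adjuster's claims skew toward complex, which has a lower base rate.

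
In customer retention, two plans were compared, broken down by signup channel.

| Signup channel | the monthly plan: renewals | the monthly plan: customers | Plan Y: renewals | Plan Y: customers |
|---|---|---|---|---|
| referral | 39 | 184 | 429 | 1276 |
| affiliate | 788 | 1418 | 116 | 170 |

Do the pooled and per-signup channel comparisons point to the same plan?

Referral: the monthly plan 39/184 = 21.2%, Plan Y 429/1276 = 33.6% → Plan Y
Affiliate: the monthly plan 788/1418 = 55.6%, Plan Y 116/170 = 68.2% → Plan Y
Overall: the monthly plan 827/1602 = 51.6%, Plan Y 545/1446 = 37.7% → the monthly plan
Plan Y wins each signup group but the monthly plan wins overall — the comparison reverses. Plan Y's customers skew toward referral, which has a lower base rate.

No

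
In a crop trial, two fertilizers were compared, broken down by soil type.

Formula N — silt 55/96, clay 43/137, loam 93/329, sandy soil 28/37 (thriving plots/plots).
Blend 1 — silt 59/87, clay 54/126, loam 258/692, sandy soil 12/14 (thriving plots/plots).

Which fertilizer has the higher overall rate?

Blend 1

Silt: Formula N 55/96 = 57.3%, Blend 1 59/87 = 67.8% → Blend 1
Clay: Formula N 43/137 = 31.4%, Blend 1 54/126 = 42.9% → Blend 1
Loam: Formula N 93/329 = 28.3%, Blend 1 258/692 = 37.3% → Blend 1
Sandy soil: Formula N 28/37 = 75.7%, Blend 1 12/14 = 85.7% → Blend 1
Overall: Formula N 219/599 = 36.6%, Blend 1 383/919 = 41.7% → Blend 1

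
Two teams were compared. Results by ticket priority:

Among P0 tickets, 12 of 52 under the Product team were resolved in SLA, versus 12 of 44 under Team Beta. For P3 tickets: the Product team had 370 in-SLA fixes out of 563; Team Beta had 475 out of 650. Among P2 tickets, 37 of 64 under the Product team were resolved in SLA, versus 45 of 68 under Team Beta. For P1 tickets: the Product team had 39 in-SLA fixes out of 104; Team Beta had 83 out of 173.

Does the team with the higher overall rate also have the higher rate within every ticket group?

Yes

P0: the Product team 12/52 = 23.1%, Team Beta 12/44 = 27.3% → Team Beta
P3: the Product team 370/563 = 65.7%, Team Beta 475/650 = 73.1% → Team Beta
P2: the Product team 37/64 = 57.8%, Team Beta 45/68 = 66.2% → Team Beta
P1: the Product team 39/104 = 37.5%, Team Beta 83/173 = 48.0% → Team Beta
Overall: the Product team 458/783 = 58.5%, Team Beta 615/935 = 65.8% → Team Beta
Team Beta wins overall and in every ticket group — no reversal.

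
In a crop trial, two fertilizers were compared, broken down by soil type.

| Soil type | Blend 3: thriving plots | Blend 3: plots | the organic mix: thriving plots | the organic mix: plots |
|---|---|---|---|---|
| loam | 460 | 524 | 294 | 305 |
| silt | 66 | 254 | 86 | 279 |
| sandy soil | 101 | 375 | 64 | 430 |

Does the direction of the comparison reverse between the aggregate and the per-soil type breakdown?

No

Loam: Blend 3 460/524 = 87.8%, the organic mix 294/305 = 96.4% → the organic mix
Silt: Blend 3 66/254 = 26.0%, the organic mix 86/279 = 30.8% → the organic mix
Sandy soil: Blend 3 101/375 = 26.9%, the organic mix 64/430 = 14.9% → Blend 3
Overall: Blend 3 627/1153 = 54.4%, the organic mix 444/1014 = 43.8% → Blend 3
Neither sweeps: Blend 3 wins 1 of 3 groups, the organic mix wins 2. Blend 3 wins overall but not every group — no Simpson reversal.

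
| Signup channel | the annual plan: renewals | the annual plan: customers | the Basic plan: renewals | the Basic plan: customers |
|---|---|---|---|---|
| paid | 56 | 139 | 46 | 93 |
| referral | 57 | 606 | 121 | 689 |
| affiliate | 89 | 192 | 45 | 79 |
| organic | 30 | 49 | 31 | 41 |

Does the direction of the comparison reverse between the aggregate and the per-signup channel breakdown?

Paid: the annual plan 56/139 = 40.3%, the Basic plan 46/93 = 49.5% → the Basic plan
Referral: the annual plan 57/606 = 9.4%, the Basic plan 121/689 = 17.6% → the Basic plan
Affiliate: the annual plan 89/192 = 46.4%, the Basic plan 45/79 = 57.0% → the Basic plan
Organic: the annual plan 30/49 = 61.2%, the Basic plan 31/41 = 75.6% → the Basic plan
Overall: the annual plan 232/986 = 23.5%, the Basic plan 243/902 = 26.9% → the Basic plan
The Basic plan wins overall and in every signup group — no reversal.

No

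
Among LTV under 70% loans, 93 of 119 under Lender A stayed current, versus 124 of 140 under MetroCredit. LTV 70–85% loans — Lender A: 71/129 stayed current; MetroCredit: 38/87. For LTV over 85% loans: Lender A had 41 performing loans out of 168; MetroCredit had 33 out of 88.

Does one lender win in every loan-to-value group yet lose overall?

No

LTV under 70%: Lender A 93/119 = 78.2%, MetroCredit 124/140 = 88.6% → MetroCredit
LTV 70–85%: Lender A 71/129 = 55.0%, MetroCredit 38/87 = 43.7% → Lender A
LTV over 85%: Lender A 41/168 = 24.4%, MetroCredit 33/88 = 37.5% → MetroCredit
Overall: Lender A 205/416 = 49.3%, MetroCredit 195/315 = 61.9% → MetroCredit
Neither sweeps: Lender A wins 1 of 3 groups, MetroCredit wins 2. MetroCredit wins overall but not every group — no Simpson reversal.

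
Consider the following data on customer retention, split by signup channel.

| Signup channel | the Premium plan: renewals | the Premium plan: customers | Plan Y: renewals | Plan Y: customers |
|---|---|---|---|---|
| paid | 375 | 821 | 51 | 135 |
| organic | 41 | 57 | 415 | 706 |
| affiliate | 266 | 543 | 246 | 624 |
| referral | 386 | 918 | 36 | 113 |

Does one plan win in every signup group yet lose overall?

Yes

Paid: the Premium plan 375/821 = 45.7%, Plan Y 51/135 = 37.8% → the Premium plan
Organic: the Premium plan 41/57 = 71.9%, Plan Y 415/706 = 58.8% → the Premium plan
Affiliate: the Premium plan 266/543 = 49.0%, Plan Y 246/624 = 39.4% → the Premium plan
Referral: the Premium plan 386/918 = 42.0%, Plan Y 36/113 = 31.9% → the Premium plan
Overall: the Premium plan 1068/2339 = 45.7%, Plan Y 748/1578 = 47.4% → Plan Y
The Premium plan wins each signup group but Plan Y wins overall — the comparison reverses. The Premium plan's customers skew toward referral, which has a lower base rate.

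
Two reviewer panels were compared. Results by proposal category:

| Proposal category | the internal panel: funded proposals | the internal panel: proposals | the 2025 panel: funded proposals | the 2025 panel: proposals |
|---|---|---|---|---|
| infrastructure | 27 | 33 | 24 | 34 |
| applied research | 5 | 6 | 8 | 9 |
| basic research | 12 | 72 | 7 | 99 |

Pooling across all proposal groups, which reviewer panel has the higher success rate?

the internal panel

Infrastructure: the internal panel 27/33 = 81.8%, the 2025 panel 24/34 = 70.6% → the internal panel
Applied research: the internal panel 5/6 = 83.3%, the 2025 panel 8/9 = 88.9% → the 2025 panel
Basic research: the internal panel 12/72 = 16.7%, the 2025 panel 7/99 = 7.1% → the internal panel
Overall: the internal panel 44/111 = 39.6%, the 2025 panel 39/142 = 27.5% → the internal panel
(Neither sweeps every proposal group, but the internal panel has the higher pooled rate.)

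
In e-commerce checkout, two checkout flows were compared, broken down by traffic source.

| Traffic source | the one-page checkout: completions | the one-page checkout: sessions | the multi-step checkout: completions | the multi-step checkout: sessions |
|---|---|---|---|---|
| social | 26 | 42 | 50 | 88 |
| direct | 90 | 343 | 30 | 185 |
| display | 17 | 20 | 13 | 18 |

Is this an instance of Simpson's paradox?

Social: the one-page checkout 26/42 = 61.9%, the multi-step checkout 50/88 = 56.8% → the one-page checkout
Direct: the one-page checkout 90/343 = 26.2%, the multi-step checkout 30/185 = 16.2% → the one-page checkout
Display: the one-page checkout 17/20 = 85.0%, the multi-step checkout 13/18 = 72.2% → the one-page checkout
Overall: the one-page checkout 133/405 = 32.8%, the multi-step checkout 93/291 = 32.0% → the one-page checkout
The one-page checkout wins overall and in every traffic group — no reversal.

No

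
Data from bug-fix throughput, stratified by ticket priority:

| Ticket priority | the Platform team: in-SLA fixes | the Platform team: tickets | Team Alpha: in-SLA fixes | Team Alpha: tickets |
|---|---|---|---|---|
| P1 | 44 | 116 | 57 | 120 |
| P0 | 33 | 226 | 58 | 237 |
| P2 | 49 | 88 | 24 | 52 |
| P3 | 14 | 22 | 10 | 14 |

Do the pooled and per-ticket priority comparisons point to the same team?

No

P1: the Platform team 44/116 = 37.9%, Team Alpha 57/120 = 47.5% → Team Alpha
P0: the Platform team 33/226 = 14.6%, Team Alpha 58/237 = 24.5% → Team Alpha
P2: the Platform team 49/88 = 55.7%, Team Alpha 24/52 = 46.2% → the Platform team
P3: the Platform team 14/22 = 63.6%, Team Alpha 10/14 = 71.4% → Team Alpha
Overall: the Platform team 140/452 = 31.0%, Team Alpha 149/423 = 35.2% → Team Alpha
Neither sweeps: the Platform team wins 1 of 4 groups, Team Alpha wins 3. Team Alpha wins overall but not every group — no Simpson reversal.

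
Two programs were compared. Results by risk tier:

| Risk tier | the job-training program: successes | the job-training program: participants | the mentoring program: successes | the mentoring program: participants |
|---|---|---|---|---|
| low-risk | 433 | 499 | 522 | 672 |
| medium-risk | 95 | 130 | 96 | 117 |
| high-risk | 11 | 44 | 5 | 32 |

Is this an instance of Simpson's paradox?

Low-risk: the job-training program 433/499 = 86.8%, the mentoring program 522/672 = 77.7% → the job-training program
Medium-risk: the job-training program 95/130 = 73.1%, the mentoring program 96/117 = 82.1% → the mentoring program
High-risk: the job-training program 11/44 = 25.0%, the mentoring program 5/32 = 15.6% → the job-training program
Overall: the job-training program 539/673 = 80.1%, the mentoring program 623/821 = 75.9% → the job-training program
Neither sweeps: the job-training program wins 2 of 3 groups, the mentoring program wins 1. The job-training program wins overall but not every group — no Simpson reversal.

No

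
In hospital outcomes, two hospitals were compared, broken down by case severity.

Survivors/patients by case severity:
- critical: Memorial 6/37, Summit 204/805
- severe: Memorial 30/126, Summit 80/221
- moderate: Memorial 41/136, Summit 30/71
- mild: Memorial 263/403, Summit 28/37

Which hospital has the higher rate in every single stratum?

Summit

Critical: Memorial 6/37 = 16.2%, Summit 204/805 = 25.3% → Summit
Severe: Memorial 30/126 = 23.8%, Summit 80/221 = 36.2% → Summit
Moderate: Memorial 41/136 = 30.1%, Summit 30/71 = 42.3% → Summit
Mild: Memorial 263/403 = 65.3%, Summit 28/37 = 75.7% → Summit
Summit has the higher rate in all 4 groups.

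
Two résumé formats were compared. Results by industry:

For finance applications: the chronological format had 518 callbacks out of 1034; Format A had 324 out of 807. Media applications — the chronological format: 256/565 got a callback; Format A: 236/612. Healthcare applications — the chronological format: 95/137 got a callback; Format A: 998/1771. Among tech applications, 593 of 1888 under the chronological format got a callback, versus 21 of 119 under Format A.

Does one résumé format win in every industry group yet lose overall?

Finance: the chronological format 518/1034 = 50.1%, Format A 324/807 = 40.1% → the chronological format
Media: the chronological format 256/565 = 45.3%, Format A 236/612 = 38.6% → the chronological format
Healthcare: the chronological format 95/137 = 69.3%, Format A 998/1771 = 56.4% → the chronological format
Tech: the chronological format 593/1888 = 31.4%, Format A 21/119 = 17.6% → the chronological format
Overall: the chronological format 1462/3624 = 40.3%, Format A 1579/3309 = 47.7% → Format A
The chronological format wins each industry group but Format A wins overall — the comparison reverses. The chronological format's applications skew toward tech, which has a lower base rate.

Yes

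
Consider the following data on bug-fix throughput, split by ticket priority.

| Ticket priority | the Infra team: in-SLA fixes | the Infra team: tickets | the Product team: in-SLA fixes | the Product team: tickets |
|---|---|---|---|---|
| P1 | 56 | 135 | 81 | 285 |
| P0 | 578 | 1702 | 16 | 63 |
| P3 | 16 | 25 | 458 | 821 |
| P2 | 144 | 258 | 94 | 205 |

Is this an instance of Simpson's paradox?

Yes

P1: the Infra team 56/135 = 41.5%, the Product team 81/285 = 28.4% → the Infra team
P0: the Infra team 578/1702 = 34.0%, the Product team 16/63 = 25.4% → the Infra team
P3: the Infra team 16/25 = 64.0%, the Product team 458/821 = 55.8% → the Infra team
P2: the Infra team 144/258 = 55.8%, the Product team 94/205 = 45.9% → the Infra team
Overall: the Infra team 794/2120 = 37.5%, the Product team 649/1374 = 47.2% → the Product team
The Infra team wins each ticket group but the Product team wins overall — the comparison reverses. The Infra team's tickets skew toward P0, which has a lower base rate.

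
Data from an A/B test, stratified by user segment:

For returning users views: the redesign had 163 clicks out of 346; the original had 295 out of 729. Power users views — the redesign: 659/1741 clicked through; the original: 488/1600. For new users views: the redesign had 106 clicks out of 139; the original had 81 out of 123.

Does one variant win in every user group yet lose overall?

Returning users: the redesign 163/346 = 47.1%, the original 295/729 = 40.5% → the redesign
Power users: the redesign 659/1741 = 37.9%, the original 488/1600 = 30.5% → the redesign
New users: the redesign 106/139 = 76.3%, the original 81/123 = 65.9% → the redesign
Overall: the redesign 928/2226 = 41.7%, the original 864/2452 = 35.2% → the redesign
The redesign wins overall and in every user group — no reversal.

No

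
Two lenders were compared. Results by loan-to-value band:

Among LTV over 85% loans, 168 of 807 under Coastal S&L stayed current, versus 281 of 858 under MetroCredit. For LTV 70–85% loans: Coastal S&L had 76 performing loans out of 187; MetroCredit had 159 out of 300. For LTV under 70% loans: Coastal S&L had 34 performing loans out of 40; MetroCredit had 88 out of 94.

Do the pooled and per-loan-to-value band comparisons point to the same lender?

Yes

LTV over 85%: Coastal S&L 168/807 = 20.8%, MetroCredit 281/858 = 32.8% → MetroCredit
LTV 70–85%: Coastal S&L 76/187 = 40.6%, MetroCredit 159/300 = 53.0% → MetroCredit
LTV under 70%: Coastal S&L 34/40 = 85.0%, MetroCredit 88/94 = 93.6% → MetroCredit
Overall: Coastal S&L 278/1034 = 26.9%, MetroCredit 528/1252 = 42.2% → MetroCredit
MetroCredit wins overall and in every loan-to-value group — no reversal.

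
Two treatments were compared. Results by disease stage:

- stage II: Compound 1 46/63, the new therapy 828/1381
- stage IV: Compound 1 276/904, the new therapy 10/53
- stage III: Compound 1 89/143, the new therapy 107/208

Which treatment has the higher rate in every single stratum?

Stage II: Compound 1 46/63 = 73.0%, the new therapy 828/1381 = 60.0% → Compound 1
Stage IV: Compound 1 276/904 = 30.5%, the new therapy 10/53 = 18.9% → Compound 1
Stage III: Compound 1 89/143 = 62.2%, the new therapy 107/208 = 51.4% → Compound 1
Compound 1 has the higher rate in all 3 groups.

Compound 1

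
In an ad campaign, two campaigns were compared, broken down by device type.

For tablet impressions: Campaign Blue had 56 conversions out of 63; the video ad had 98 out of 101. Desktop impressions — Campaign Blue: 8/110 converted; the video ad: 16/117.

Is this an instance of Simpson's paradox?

Tablet: Campaign Blue 56/63 = 88.9%, the video ad 98/101 = 97.0% → the video ad
Desktop: Campaign Blue 8/110 = 7.3%, the video ad 16/117 = 13.7% → the video ad
Overall: Campaign Blue 64/173 = 37.0%, the video ad 114/218 = 52.3% → the video ad
The video ad wins overall and in every device group — no reversal.

No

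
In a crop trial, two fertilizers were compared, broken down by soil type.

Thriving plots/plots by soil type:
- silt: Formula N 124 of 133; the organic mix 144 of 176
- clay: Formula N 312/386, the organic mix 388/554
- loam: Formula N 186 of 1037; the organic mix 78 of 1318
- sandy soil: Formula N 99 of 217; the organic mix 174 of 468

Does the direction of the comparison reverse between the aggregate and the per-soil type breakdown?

Silt: Formula N 124/133 = 93.2%, the organic mix 144/176 = 81.8% → Formula N
Clay: Formula N 312/386 = 80.8%, the organic mix 388/554 = 70.0% → Formula N
Loam: Formula N 186/1037 = 17.9%, the organic mix 78/1318 = 5.9% → Formula N
Sandy soil: Formula N 99/217 = 45.6%, the organic mix 174/468 = 37.2% → Formula N
Overall: Formula N 721/1773 = 40.7%, the organic mix 784/2516 = 31.2% → Formula N
Formula N wins overall and in every soil group — no reversal.

No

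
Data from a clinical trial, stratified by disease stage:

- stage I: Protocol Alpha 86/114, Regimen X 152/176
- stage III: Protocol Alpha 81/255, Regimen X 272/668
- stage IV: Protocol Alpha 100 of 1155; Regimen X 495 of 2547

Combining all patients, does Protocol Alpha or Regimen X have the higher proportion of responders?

Regimen X

Stage I: Protocol Alpha 86/114 = 75.4%, Regimen X 152/176 = 86.4% → Regimen X
Stage III: Protocol Alpha 81/255 = 31.8%, Regimen X 272/668 = 40.7% → Regimen X
Stage IV: Protocol Alpha 100/1155 = 8.7%, Regimen X 495/2547 = 19.4% → Regimen X
Overall: Protocol Alpha 267/1524 = 17.5%, Regimen X 919/3391 = 27.1% → Regimen X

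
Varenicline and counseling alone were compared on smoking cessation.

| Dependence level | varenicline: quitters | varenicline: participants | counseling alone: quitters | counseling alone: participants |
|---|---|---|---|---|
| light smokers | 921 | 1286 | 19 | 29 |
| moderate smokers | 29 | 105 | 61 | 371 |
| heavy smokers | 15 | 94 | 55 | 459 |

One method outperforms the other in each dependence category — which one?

Light smokers: varenicline 921/1286 = 71.6%, counseling alone 19/29 = 65.5% → varenicline
Moderate smokers: varenicline 29/105 = 27.6%, counseling alone 61/371 = 16.4% → varenicline
Heavy smokers: varenicline 15/94 = 16.0%, counseling alone 55/459 = 12.0% → varenicline
Varenicline has the higher rate in all 3 groups.

varenicline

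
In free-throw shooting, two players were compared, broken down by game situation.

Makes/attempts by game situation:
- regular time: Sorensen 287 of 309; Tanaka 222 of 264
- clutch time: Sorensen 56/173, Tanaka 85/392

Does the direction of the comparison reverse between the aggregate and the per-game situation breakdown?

Regular time: Sorensen 287/309 = 92.9%, Tanaka 222/264 = 84.1% → Sorensen
Clutch time: Sorensen 56/173 = 32.4%, Tanaka 85/392 = 21.7% → Sorensen
Overall: Sorensen 343/482 = 71.2%, Tanaka 307/656 = 46.8% → Sorensen
Sorensen wins overall and in every game group — no reversal.

No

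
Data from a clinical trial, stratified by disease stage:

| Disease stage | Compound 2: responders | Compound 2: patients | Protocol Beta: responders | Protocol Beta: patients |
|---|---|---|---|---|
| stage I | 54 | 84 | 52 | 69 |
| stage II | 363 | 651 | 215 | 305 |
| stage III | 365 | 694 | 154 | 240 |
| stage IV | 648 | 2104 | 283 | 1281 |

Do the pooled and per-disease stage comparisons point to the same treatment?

No

Stage I: Compound 2 54/84 = 64.3%, Protocol Beta 52/69 = 75.4% → Protocol Beta
Stage II: Compound 2 363/651 = 55.8%, Protocol Beta 215/305 = 70.5% → Protocol Beta
Stage III: Compound 2 365/694 = 52.6%, Protocol Beta 154/240 = 64.2% → Protocol Beta
Stage IV: Compound 2 648/2104 = 30.8%, Protocol Beta 283/1281 = 22.1% → Compound 2
Overall: Compound 2 1430/3533 = 40.5%, Protocol Beta 704/1895 = 37.2% → Compound 2
Neither sweeps: Compound 2 wins 1 of 4 groups, Protocol Beta wins 3. Compound 2 wins overall but not every group — no Simpson reversal.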